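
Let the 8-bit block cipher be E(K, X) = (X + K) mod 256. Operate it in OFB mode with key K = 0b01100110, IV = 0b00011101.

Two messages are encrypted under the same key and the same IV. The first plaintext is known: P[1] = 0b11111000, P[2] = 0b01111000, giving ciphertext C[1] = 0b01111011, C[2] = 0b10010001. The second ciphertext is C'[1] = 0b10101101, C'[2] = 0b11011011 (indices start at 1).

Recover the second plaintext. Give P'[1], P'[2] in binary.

In OFB with a reused IV, both messages share the same keystream S_i, so C_i ⊕ C'_i = P_i ⊕ P'_i and thus P'_i = P_i ⊕ C_i ⊕ C'_i.
P'[1]: 0b11111000 ⊕ 0b01111011 ⊕ 0b10101101 = 0b00101110.
P'[2]: 0b01111000 ⊕ 0b10010001 ⊕ 0b11011011 = 0b00110010.

P'[1] = 0b00101110, P'[2] = 0b00110010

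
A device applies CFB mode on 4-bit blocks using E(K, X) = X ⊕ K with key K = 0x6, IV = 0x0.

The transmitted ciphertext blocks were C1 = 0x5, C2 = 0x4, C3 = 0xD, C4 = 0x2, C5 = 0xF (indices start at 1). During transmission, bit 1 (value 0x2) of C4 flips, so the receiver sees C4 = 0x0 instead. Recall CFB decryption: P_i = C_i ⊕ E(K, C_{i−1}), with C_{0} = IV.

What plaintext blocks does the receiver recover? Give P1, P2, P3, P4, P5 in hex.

Only C4 changed, to 0x0. In CFB, a change in C_i flips the same bit in P_i and garbles P_{i+1}. Decrypting the received ciphertext:
P1: E(K, 0x0) = 0x6; 0x5 ⊕ 0x6 = 0x3.
P2: E(K, 0x5) = 0x3; 0x4 ⊕ 0x3 = 0x7.
P3: E(K, 0x4) = 0x2; 0xD ⊕ 0x2 = 0xF.
P4: E(K, 0xD) = 0xB; 0x0 ⊕ 0xB = 0xB.
P5: E(K, 0x0) = 0x6; 0xF ⊕ 0x6 = 0x9.
Blocks that differ from the original plaintext: P4, P5.

P1 = 0x3, P2 = 0x7, P3 = 0xF, P4 = 0xB, P5 = 0x9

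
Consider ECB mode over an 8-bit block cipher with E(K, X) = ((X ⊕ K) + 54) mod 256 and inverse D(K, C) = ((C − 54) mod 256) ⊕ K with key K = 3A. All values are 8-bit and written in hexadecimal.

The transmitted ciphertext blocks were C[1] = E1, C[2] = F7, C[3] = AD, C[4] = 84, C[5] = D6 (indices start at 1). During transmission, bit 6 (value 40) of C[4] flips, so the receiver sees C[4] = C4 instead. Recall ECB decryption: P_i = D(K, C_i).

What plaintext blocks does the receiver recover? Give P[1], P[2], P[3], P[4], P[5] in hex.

P[1] = B7, P[2] = 99, P[3] = 63, P[4] = 4A, P[5] = B8

Only C[4] changed, to C4. In ECB, a change in C_i affects only P_i. Decrypting the received ciphertext:
P[1]: D(K, E1) = B7.
P[2]: D(K, F7) = 99.
P[3]: D(K, AD) = 63.
P[4]: D(K, C4) = 4A.
P[5]: D(K, D6) = B8.
Blocks that differ from the original plaintext: P[4].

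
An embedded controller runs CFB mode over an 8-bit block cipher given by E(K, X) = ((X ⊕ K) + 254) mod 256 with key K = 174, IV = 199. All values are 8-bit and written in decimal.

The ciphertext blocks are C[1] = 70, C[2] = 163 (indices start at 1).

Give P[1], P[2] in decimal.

CFB decryption: P_i = C_i ⊕ E(K, C_{i−1}), with C_{0} = IV.
P[1]: E(K, 199) = 103; 70 ⊕ 103 = 33.
P[2]: E(K, 70) = 230; 163 ⊕ 230 = 69.

P[1] = 33, P[2] = 69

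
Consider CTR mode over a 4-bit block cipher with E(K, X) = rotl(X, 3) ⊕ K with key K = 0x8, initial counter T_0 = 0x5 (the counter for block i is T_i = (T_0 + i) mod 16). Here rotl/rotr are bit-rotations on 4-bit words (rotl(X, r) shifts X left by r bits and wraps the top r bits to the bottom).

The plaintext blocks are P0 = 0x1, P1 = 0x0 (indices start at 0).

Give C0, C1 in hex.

CTR encryption: S_i = E(K, T_i) where T_i is the counter for block i; C_i = P_i ⊕ S_i.
C0: T = 0x5, S = E(K, T) = 0x2; 0x1 ⊕ 0x2 = 0x3.
C1: T = 0x6, S = E(K, T) = 0xB; 0x0 ⊕ 0xB = 0xB.

C0 = 0x3, C1 = 0xB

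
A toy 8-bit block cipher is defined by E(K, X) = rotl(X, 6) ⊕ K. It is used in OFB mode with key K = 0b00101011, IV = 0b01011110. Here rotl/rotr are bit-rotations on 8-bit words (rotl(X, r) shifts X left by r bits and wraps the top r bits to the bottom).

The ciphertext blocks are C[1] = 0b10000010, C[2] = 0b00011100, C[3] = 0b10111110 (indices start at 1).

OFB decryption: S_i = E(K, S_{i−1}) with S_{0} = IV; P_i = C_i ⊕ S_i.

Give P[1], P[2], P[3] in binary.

P[1]: S = E(K, 0b01011110) = 0b10111100; 0b10000010 ⊕ 0b10111100 = 0b00111110.
P[2]: S = E(K, 0b10111100) = 0b00000100; 0b00011100 ⊕ 0b00000100 = 0b00011000.
P[3]: S = E(K, 0b00000100) = 0b00101010; 0b10111110 ⊕ 0b00101010 = 0b10010100.

P[1] = 0b00111110, P[2] = 0b00011000, P[3] = 0b10010100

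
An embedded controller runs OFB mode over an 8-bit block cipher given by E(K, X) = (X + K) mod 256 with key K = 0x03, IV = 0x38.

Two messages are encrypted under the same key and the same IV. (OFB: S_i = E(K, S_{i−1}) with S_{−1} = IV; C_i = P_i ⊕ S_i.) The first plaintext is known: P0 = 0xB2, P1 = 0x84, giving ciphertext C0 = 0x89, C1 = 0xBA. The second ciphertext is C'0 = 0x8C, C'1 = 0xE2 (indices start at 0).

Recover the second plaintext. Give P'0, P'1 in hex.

P'0 = 0xB7, P'1 = 0xDC

In OFB with a reused IV, both messages share the same keystream S_i, so C_i ⊕ C'_i = P_i ⊕ P'_i and thus P'_i = P_i ⊕ C_i ⊕ C'_i.
P'0: 0xB2 ⊕ 0x89 ⊕ 0x8C = 0xB7.
P'1: 0x84 ⊕ 0xBA ⊕ 0xE2 = 0xDC.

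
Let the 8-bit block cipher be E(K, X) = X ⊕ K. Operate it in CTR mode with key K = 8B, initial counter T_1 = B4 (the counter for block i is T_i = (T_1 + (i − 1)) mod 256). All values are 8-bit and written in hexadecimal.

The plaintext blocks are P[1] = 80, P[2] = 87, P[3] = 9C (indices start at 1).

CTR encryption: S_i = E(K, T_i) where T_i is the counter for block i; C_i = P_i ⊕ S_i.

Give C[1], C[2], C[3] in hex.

C[1]: T = B4, S = E(K, T) = 3F; 80 ⊕ 3F = BF.
C[2]: T = B5, S = E(K, T) = 3E; 87 ⊕ 3E = B9.
C[3]: T = B6, S = E(K, T) = 3D; 9C ⊕ 3D = A1.

C[1] = BF, C[2] = B9, C[3] = A1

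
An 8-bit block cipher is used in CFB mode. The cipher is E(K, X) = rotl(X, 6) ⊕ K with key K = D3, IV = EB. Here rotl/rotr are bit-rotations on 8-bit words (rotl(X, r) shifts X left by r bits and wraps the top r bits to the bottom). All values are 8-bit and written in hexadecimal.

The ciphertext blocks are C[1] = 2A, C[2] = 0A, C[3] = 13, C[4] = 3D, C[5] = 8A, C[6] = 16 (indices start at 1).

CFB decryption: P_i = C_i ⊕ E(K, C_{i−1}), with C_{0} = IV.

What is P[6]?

P[6] = 67

P[6]: E(K, 8A) = 71; 16 ⊕ 71 = 67.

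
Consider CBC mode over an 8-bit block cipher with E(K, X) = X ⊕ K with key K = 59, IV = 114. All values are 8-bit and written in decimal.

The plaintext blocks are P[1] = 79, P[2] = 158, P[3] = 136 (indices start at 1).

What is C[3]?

C[3] = 16

CBC encryption: C_i = E(K, P_i ⊕ C_{i−1}), with C_{0} = IV.
C[1]: P[1] ⊕ 114 = 61; E(K, 61) = 6.
C[2]: P[2] ⊕ 6 = 152; E(K, 152) = 163.
C[3]: P[3] ⊕ 163 = 43; E(K, 43) = 16.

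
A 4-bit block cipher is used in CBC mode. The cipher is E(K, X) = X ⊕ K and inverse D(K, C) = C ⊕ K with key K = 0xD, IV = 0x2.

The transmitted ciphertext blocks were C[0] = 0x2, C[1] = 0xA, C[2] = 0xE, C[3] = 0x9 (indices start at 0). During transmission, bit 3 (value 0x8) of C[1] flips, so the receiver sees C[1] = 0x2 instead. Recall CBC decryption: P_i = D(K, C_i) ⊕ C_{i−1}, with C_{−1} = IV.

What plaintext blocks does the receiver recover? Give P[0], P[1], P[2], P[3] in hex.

P[0] = 0xD, P[1] = 0xD, P[2] = 0x1, P[3] = 0xA

Only C[1] changed, to 0x2. In CBC, a change in C_i garbles P_i and flips the same bit in P_{i+1}. Decrypting the received ciphertext:
P[0]: D(K, 0x2) = 0xF; 0xF ⊕ 0x2 = 0xD.
P[1]: D(K, 0x2) = 0xF; 0xF ⊕ 0x2 = 0xD.
P[2]: D(K, 0xE) = 0x3; 0x3 ⊕ 0x2 = 0x1.
P[3]: D(K, 0x9) = 0x4; 0x4 ⊕ 0xE = 0xA.
Blocks that differ from the original plaintext: P[1], P[2].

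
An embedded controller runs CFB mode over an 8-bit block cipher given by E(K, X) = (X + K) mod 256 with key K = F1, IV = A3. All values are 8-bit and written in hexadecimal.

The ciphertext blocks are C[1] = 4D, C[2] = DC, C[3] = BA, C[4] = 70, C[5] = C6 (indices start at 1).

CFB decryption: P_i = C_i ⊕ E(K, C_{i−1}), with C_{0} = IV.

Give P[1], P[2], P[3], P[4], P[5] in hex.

P[1] = D9, P[2] = E2, P[3] = 77, P[4] = DB, P[5] = A7

P[1]: E(K, A3) = 94; 4D ⊕ 94 = D9.
P[2]: E(K, 4D) = 3E; DC ⊕ 3E = E2.
P[3]: E(K, DC) = CD; BA ⊕ CD = 77.
P[4]: E(K, BA) = AB; 70 ⊕ AB = DB.
P[5]: E(K, 70) = 61; C6 ⊕ 61 = A7.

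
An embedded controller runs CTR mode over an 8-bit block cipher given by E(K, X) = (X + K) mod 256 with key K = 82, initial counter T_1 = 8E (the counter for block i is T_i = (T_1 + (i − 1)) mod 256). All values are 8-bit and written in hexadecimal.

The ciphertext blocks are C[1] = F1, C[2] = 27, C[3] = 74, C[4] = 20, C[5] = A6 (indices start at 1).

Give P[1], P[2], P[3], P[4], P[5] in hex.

P[1] = E1, P[2] = 36, P[3] = 66, P[4] = 33, P[5] = B2

CTR decryption: S_i = E(K, T_i) where T_i is the counter for block i; P_i = C_i ⊕ S_i.
P[1]: T = 8E, S = E(K, T) = 10; F1 ⊕ 10 = E1.
P[2]: T = 8F, S = E(K, T) = 11; 27 ⊕ 11 = 36.
P[3]: T = 90, S = E(K, T) = 12; 74 ⊕ 12 = 66.
P[4]: T = 91, S = E(K, T) = 13; 20 ⊕ 13 = 33.
P[5]: T = 92, S = E(K, T) = 14; A6 ⊕ 14 = B2.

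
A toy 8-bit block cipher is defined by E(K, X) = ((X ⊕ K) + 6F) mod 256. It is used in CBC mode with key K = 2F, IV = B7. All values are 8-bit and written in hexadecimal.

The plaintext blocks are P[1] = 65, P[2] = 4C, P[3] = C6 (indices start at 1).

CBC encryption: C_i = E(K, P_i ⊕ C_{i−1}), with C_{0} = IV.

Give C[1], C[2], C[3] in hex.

C[1] = 6C, C[2] = 7E, C[3] = 06

C[1]: P[1] ⊕ B7 = D2; E(K, D2) = 6C.
C[2]: P[2] ⊕ 6C = 20; E(K, 20) = 7E.
C[3]: P[3] ⊕ 7E = B8; E(K, B8) = 06.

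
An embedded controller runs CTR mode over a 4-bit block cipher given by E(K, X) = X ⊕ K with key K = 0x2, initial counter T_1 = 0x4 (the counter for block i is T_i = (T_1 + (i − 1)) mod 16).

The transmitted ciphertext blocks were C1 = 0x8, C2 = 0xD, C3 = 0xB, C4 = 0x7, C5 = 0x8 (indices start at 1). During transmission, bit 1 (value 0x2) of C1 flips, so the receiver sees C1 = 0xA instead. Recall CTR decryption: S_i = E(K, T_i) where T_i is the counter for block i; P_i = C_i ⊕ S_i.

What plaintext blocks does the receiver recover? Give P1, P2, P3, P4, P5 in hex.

Only C1 changed, to 0xA. In CTR, a change in C_i flips the same bit in P_i only; the keystream is unaffected. Decrypting the received ciphertext:
P1: T = 0x4, S = E(K, T) = 0x6; 0xA ⊕ 0x6 = 0xC.
P2: T = 0x5, S = E(K, T) = 0x7; 0xD ⊕ 0x7 = 0xA.
P3: T = 0x6, S = E(K, T) = 0x4; 0xB ⊕ 0x4 = 0xF.
P4: T = 0x7, S = E(K, T) = 0x5; 0x7 ⊕ 0x5 = 0x2.
P5: T = 0x8, S = E(K, T) = 0xA; 0x8 ⊕ 0xA = 0x2.
Blocks that differ from the original plaintext: P1.

P1 = 0xC, P2 = 0xA, P3 = 0xF, P4 = 0x2, P5 = 0x2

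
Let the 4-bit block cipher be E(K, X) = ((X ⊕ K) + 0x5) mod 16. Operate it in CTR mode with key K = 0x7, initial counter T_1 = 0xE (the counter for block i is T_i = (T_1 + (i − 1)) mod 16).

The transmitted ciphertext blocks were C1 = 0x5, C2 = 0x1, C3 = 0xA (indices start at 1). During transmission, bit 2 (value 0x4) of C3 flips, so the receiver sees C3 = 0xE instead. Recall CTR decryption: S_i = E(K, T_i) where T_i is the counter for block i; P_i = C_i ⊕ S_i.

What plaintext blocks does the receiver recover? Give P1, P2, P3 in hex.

P1 = 0xB, P2 = 0xC, P3 = 0x2

Only C3 changed, to 0xE. In CTR, a change in C_i flips the same bit in P_i only; the keystream is unaffected. Decrypting the received ciphertext:
P1: T = 0xE, S = E(K, T) = 0xE; 0x5 ⊕ 0xE = 0xB.
P2: T = 0xF, S = E(K, T) = 0xD; 0x1 ⊕ 0xD = 0xC.
P3: T = 0x0, S = E(K, T) = 0xC; 0xE ⊕ 0xC = 0x2.
Blocks that differ from the original plaintext: P3.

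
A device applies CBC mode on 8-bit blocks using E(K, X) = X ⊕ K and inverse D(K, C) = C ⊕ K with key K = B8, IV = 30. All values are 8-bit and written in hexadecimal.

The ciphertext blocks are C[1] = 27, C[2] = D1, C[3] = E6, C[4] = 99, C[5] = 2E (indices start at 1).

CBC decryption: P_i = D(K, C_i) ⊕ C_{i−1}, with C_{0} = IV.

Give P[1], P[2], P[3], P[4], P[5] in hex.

P[1]: D(K, 27) = 9F; 9F ⊕ 30 = AF.
P[2]: D(K, D1) = 69; 69 ⊕ 27 = 4E.
P[3]: D(K, E6) = 5E; 5E ⊕ D1 = 8F.
P[4]: D(K, 99) = 21; 21 ⊕ E6 = C7.
P[5]: D(K, 2E) = 96; 96 ⊕ 99 = 0F.

P[1] = AF, P[2] = 4E, P[3] = 8F, P[4] = C7, P[5] = 0F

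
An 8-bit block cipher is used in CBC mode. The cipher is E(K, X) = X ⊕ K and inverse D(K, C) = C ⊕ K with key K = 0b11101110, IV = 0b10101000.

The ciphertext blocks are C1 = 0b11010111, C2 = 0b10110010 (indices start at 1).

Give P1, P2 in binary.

CBC decryption: P_i = D(K, C_i) ⊕ C_{i−1}, with C_{0} = IV.
P1: D(K, 0b11010111) = 0b00111001; 0b00111001 ⊕ 0b10101000 = 0b10010001.
P2: D(K, 0b10110010) = 0b01011100; 0b01011100 ⊕ 0b11010111 = 0b10001011.

P1 = 0b10010001, P2 = 0b10001011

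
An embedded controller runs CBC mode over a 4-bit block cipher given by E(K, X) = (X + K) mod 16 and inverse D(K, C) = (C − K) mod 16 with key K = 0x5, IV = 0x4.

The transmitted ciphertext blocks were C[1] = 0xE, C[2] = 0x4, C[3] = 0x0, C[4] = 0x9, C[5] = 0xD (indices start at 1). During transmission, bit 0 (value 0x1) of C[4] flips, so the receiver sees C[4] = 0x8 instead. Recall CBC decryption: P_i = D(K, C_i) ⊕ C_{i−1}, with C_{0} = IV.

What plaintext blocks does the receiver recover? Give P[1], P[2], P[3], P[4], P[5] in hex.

Only C[4] changed, to 0x8. In CBC, a change in C_i garbles P_i and flips the same bit in P_{i+1}. Decrypting the received ciphertext:
P[1]: D(K, 0xE) = 0x9; 0x9 ⊕ 0x4 = 0xD.
P[2]: D(K, 0x4) = 0xF; 0xF ⊕ 0xE = 0x1.
P[3]: D(K, 0x0) = 0xB; 0xB ⊕ 0x4 = 0xF.
P[4]: D(K, 0x8) = 0x3; 0x3 ⊕ 0x0 = 0x3.
P[5]: D(K, 0xD) = 0x8; 0x8 ⊕ 0x8 = 0x0.
Blocks that differ from the original plaintext: P[4], P[5].

P[1] = 0xD, P[2] = 0x1, P[3] = 0xF, P[4] = 0x3, P[5] = 0x0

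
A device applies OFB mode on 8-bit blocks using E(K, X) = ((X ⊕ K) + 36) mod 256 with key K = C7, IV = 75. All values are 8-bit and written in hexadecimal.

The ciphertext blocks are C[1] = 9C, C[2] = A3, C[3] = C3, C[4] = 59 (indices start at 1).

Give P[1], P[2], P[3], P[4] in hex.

OFB decryption: S_i = E(K, S_{i−1}) with S_{0} = IV; P_i = C_i ⊕ S_i.
P[1]: S = E(K, 75) = E8; 9C ⊕ E8 = 74.
P[2]: S = E(K, E8) = 65; A3 ⊕ 65 = C6.
P[3]: S = E(K, 65) = D8; C3 ⊕ D8 = 1B.
P[4]: S = E(K, D8) = 55; 59 ⊕ 55 = 0C.

P[1] = 74, P[2] = C6, P[3] = 1B, P[4] = 0C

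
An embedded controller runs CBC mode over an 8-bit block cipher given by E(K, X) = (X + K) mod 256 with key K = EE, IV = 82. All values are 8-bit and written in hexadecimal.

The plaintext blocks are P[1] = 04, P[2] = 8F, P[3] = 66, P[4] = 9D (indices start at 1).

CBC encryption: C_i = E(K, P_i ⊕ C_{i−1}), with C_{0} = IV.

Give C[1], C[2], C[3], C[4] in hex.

C[1] = 74, C[2] = E9, C[3] = 7D, C[4] = CE

C[1]: P[1] ⊕ 82 = 86; E(K, 86) = 74.
C[2]: P[2] ⊕ 74 = FB; E(K, FB) = E9.
C[3]: P[3] ⊕ E9 = 8F; E(K, 8F) = 7D.
C[4]: P[4] ⊕ 7D = E0; E(K, E0) = CE.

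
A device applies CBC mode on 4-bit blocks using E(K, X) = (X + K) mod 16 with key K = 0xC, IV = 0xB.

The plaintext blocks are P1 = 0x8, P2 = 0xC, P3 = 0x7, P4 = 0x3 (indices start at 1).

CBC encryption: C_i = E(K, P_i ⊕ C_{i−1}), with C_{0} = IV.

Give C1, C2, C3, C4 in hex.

C1: P1 ⊕ 0xB = 0x3; E(K, 0x3) = 0xF.
C2: P2 ⊕ 0xF = 0x3; E(K, 0x3) = 0xF.
C3: P3 ⊕ 0xF = 0x8; E(K, 0x8) = 0x4.
C4: P4 ⊕ 0x4 = 0x7; E(K, 0x7) = 0x3.

C1 = 0xF, C2 = 0xF, C3 = 0x4, C4 = 0x3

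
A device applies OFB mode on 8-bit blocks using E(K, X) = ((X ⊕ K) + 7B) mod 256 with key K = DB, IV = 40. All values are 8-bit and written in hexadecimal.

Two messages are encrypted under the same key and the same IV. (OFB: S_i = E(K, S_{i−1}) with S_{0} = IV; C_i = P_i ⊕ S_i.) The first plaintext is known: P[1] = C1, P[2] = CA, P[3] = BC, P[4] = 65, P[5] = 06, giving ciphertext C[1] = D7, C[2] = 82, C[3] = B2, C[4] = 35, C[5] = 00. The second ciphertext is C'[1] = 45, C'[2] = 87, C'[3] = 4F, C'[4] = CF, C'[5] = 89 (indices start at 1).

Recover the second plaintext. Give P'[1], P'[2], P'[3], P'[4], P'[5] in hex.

P'[1] = 53, P'[2] = CF, P'[3] = 41, P'[4] = 9F, P'[5] = 8F

In OFB with a reused IV, both messages share the same keystream S_i, so C_i ⊕ C'_i = P_i ⊕ P'_i and thus P'_i = P_i ⊕ C_i ⊕ C'_i.
P'[1]: C1 ⊕ D7 ⊕ 45 = 53.
P'[2]: CA ⊕ 82 ⊕ 87 = CF.
P'[3]: BC ⊕ B2 ⊕ 4F = 41.
P'[4]: 65 ⊕ 35 ⊕ CF = 9F.
P'[5]: 06 ⊕ 00 ⊕ 89 = 8F.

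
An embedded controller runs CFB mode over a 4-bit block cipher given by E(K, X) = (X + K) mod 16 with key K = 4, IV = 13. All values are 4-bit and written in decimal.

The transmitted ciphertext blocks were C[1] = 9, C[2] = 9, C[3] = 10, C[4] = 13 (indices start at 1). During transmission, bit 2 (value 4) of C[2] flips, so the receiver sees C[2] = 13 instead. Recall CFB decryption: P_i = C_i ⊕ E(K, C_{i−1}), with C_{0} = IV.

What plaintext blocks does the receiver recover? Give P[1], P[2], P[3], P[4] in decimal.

Only C[2] changed, to 13. In CFB, a change in C_i flips the same bit in P_i and garbles P_{i+1}. Decrypting the received ciphertext:
P[1]: E(K, 13) = 1; 9 ⊕ 1 = 8.
P[2]: E(K, 9) = 13; 13 ⊕ 13 = 0.
P[3]: E(K, 13) = 1; 10 ⊕ 1 = 11.
P[4]: E(K, 10) = 14; 13 ⊕ 14 = 3.
Blocks that differ from the original plaintext: P[2], P[3].

P[1] = 8, P[2] = 0, P[3] = 11, P[4] = 3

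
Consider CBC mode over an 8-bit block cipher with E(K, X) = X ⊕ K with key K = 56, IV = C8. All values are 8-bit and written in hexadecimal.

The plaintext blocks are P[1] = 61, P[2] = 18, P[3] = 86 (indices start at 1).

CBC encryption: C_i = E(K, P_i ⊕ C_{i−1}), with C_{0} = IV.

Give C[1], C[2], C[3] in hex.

C[1] = FF, C[2] = B1, C[3] = 61

C[1]: P[1] ⊕ C8 = A9; E(K, A9) = FF.
C[2]: P[2] ⊕ FF = E7; E(K, E7) = B1.
C[3]: P[3] ⊕ B1 = 37; E(K, 37) = 61.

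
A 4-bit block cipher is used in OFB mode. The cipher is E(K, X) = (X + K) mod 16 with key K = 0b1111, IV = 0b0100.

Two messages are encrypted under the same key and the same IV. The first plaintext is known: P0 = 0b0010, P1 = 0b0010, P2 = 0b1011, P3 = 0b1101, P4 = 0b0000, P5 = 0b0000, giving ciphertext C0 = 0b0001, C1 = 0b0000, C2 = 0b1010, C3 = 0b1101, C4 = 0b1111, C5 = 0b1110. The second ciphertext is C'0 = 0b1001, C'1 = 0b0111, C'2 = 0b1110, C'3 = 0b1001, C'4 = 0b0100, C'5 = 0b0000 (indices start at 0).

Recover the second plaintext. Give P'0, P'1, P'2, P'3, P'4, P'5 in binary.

P'0 = 0b1010, P'1 = 0b0101, P'2 = 0b1111, P'3 = 0b1001, P'4 = 0b1011, P'5 = 0b1110

In OFB with a reused IV, both messages share the same keystream S_i, so C_i ⊕ C'_i = P_i ⊕ P'_i and thus P'_i = P_i ⊕ C_i ⊕ C'_i.
P'0: 0b0010 ⊕ 0b0001 ⊕ 0b1001 = 0b1010.
P'1: 0b0010 ⊕ 0b0000 ⊕ 0b0111 = 0b0101.
P'2: 0b1011 ⊕ 0b1010 ⊕ 0b1110 = 0b1111.
P'3: 0b1101 ⊕ 0b1101 ⊕ 0b1001 = 0b1001.
P'4: 0b0000 ⊕ 0b1111 ⊕ 0b0100 = 0b1011.
P'5: 0b0000 ⊕ 0b1110 ⊕ 0b0000 = 0b1110.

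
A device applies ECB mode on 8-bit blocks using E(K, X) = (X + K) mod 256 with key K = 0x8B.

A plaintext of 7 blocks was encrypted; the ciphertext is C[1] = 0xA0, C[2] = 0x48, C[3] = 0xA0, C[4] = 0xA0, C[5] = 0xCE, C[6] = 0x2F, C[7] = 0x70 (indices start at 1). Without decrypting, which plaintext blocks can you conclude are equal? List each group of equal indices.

ECB encrypts each block independently with the same key, so equal ciphertext blocks imply equal plaintext blocks.
C[1] = C[3] = C[4] = 0xA0, so P[1] = P[3] = P[4].

P[1] = P[3] = P[4]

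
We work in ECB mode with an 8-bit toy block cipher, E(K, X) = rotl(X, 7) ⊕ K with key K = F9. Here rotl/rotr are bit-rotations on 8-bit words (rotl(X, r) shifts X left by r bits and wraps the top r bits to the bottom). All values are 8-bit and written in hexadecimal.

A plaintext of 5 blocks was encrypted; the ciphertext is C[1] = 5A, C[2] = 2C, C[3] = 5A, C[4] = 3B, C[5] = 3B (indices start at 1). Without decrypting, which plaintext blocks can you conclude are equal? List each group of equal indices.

ECB encrypts each block independently with the same key, so equal ciphertext blocks imply equal plaintext blocks.
C[1] = C[3] = 5A, so P[1] = P[3].
C[4] = C[5] = 3B, so P[4] = P[5].

P[1] = P[3]; P[4] = P[5]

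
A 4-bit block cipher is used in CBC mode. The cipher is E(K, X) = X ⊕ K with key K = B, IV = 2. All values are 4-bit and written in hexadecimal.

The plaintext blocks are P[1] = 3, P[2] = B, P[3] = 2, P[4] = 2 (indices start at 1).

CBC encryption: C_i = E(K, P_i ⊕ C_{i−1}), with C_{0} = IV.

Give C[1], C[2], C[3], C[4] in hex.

C[1]: P[1] ⊕ 2 = 1; E(K, 1) = A.
C[2]: P[2] ⊕ A = 1; E(K, 1) = A.
C[3]: P[3] ⊕ A = 8; E(K, 8) = 3.
C[4]: P[4] ⊕ 3 = 1; E(K, 1) = A.

C[1] = A, C[2] = A, C[3] = 3, C[4] = A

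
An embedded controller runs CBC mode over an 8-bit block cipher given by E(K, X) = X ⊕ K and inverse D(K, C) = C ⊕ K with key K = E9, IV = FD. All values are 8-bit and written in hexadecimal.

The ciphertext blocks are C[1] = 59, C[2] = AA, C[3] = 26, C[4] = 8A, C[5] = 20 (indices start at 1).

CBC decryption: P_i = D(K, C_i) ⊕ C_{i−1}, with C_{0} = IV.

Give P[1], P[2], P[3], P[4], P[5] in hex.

P[1]: D(K, 59) = B0; B0 ⊕ FD = 4D.
P[2]: D(K, AA) = 43; 43 ⊕ 59 = 1A.
P[3]: D(K, 26) = CF; CF ⊕ AA = 65.
P[4]: D(K, 8A) = 63; 63 ⊕ 26 = 45.
P[5]: D(K, 20) = C9; C9 ⊕ 8A = 43.

P[1] = 4D, P[2] = 1A, P[3] = 65, P[4] = 45, P[5] = 43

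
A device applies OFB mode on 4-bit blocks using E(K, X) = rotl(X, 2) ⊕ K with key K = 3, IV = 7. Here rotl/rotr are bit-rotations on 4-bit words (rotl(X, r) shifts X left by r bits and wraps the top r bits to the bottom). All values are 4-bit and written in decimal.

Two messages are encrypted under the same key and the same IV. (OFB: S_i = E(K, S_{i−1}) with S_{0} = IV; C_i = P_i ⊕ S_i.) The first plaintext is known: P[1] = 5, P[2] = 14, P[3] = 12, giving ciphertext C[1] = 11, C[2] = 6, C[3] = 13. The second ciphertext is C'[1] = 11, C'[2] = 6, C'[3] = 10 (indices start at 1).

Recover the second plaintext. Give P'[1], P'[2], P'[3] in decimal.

In OFB with a reused IV, both messages share the same keystream S_i, so C_i ⊕ C'_i = P_i ⊕ P'_i and thus P'_i = P_i ⊕ C_i ⊕ C'_i.
P'[1]: 5 ⊕ 11 ⊕ 11 = 5.
P'[2]: 14 ⊕ 6 ⊕ 6 = 14.
P'[3]: 12 ⊕ 13 ⊕ 10 = 11.

P'[1] = 5, P'[2] = 14, P'[3] = 11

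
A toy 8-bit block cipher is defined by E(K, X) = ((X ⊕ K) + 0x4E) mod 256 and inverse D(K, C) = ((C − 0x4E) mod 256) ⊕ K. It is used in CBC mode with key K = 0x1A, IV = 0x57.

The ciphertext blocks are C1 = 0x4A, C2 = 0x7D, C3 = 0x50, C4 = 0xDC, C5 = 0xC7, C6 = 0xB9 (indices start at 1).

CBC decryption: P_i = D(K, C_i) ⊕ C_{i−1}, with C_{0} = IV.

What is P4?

P4 = 0xC4

P4: D(K, 0xDC) = 0x94; 0x94 ⊕ 0x50 = 0xC4.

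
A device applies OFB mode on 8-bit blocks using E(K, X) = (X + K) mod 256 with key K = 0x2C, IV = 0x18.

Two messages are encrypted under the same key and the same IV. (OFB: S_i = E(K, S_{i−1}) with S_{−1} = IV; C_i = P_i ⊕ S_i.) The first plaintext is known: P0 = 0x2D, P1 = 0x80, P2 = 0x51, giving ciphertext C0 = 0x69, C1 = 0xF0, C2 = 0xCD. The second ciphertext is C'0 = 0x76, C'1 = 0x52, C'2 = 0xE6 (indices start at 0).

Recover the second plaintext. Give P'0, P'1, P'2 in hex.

P'0 = 0x32, P'1 = 0x22, P'2 = 0x7A

In OFB with a reused IV, both messages share the same keystream S_i, so C_i ⊕ C'_i = P_i ⊕ P'_i and thus P'_i = P_i ⊕ C_i ⊕ C'_i.
P'0: 0x2D ⊕ 0x69 ⊕ 0x76 = 0x32.
P'1: 0x80 ⊕ 0xF0 ⊕ 0x52 = 0x22.
P'2: 0x51 ⊕ 0xCD ⊕ 0xE6 = 0x7A.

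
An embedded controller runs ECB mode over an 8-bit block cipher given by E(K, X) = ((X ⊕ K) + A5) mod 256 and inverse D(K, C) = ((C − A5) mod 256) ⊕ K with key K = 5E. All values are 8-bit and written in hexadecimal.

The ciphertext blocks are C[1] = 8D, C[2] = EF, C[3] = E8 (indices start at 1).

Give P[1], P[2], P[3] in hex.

ECB decryption: P_i = D(K, C_i).
P[1]: D(K, 8D) = B6.
P[2]: D(K, EF) = 14.
P[3]: D(K, E8) = 1D.

P[1] = B6, P[2] = 14, P[3] = 1D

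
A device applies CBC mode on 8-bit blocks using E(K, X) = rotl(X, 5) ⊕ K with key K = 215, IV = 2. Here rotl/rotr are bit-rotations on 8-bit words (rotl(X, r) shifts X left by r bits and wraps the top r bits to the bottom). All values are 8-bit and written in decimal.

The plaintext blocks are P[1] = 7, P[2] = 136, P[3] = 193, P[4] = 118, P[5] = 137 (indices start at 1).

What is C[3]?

C[3] = 234

CBC encryption: C_i = E(K, P_i ⊕ C_{i−1}), with C_{0} = IV.
C[1]: P[1] ⊕ 2 = 5; E(K, 5) = 119.
C[2]: P[2] ⊕ 119 = 255; E(K, 255) = 40.
C[3]: P[3] ⊕ 40 = 233; E(K, 233) = 234.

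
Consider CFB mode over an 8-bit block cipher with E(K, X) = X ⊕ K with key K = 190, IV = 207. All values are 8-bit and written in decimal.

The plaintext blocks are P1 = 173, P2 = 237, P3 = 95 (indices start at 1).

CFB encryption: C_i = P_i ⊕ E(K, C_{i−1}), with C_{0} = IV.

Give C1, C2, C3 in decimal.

C1 = 220, C2 = 143, C3 = 110

C1: E(K, 207) = 113; 173 ⊕ 113 = 220.
C2: E(K, 220) = 98; 237 ⊕ 98 = 143.
C3: E(K, 143) = 49; 95 ⊕ 49 = 110.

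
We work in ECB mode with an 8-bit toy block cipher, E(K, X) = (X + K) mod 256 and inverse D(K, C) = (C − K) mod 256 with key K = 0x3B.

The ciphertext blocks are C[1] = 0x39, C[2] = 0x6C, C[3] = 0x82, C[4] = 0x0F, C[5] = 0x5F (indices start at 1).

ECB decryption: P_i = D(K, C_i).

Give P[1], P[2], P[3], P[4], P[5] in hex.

P[1] = 0xFE, P[2] = 0x31, P[3] = 0x47, P[4] = 0xD4, P[5] = 0x24

P[1]: D(K, 0x39) = 0xFE.
P[2]: D(K, 0x6C) = 0x31.
P[3]: D(K, 0x82) = 0x47.
P[4]: D(K, 0x0F) = 0xD4.
P[5]: D(K, 0x5F) = 0x24.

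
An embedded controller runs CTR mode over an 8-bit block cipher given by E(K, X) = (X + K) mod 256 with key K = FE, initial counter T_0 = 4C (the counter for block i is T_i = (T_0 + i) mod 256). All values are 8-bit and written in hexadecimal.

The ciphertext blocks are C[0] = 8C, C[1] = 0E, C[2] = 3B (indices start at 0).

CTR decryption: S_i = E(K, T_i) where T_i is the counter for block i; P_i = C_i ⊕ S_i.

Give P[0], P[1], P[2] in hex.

P[0] = C6, P[1] = 45, P[2] = 77

P[0]: T = 4C, S = E(K, T) = 4A; 8C ⊕ 4A = C6.
P[1]: T = 4D, S = E(K, T) = 4B; 0E ⊕ 4B = 45.
P[2]: T = 4E, S = E(K, T) = 4C; 3B ⊕ 4C = 77.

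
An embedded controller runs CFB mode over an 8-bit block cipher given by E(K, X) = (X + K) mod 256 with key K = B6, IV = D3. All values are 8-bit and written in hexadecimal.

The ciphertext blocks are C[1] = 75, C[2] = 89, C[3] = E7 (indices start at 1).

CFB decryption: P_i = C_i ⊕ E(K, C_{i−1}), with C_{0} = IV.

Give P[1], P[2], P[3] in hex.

P[1]: E(K, D3) = 89; 75 ⊕ 89 = FC.
P[2]: E(K, 75) = 2B; 89 ⊕ 2B = A2.
P[3]: E(K, 89) = 3F; E7 ⊕ 3F = D8.

P[1] = FC, P[2] = A2, P[3] = D8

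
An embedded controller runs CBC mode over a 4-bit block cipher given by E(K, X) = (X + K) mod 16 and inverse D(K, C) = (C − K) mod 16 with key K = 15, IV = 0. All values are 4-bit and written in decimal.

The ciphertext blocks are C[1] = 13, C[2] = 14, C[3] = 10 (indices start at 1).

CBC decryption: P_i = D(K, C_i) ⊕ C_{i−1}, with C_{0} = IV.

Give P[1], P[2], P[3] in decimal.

P[1]: D(K, 13) = 14; 14 ⊕ 0 = 14.
P[2]: D(K, 14) = 15; 15 ⊕ 13 = 2.
P[3]: D(K, 10) = 11; 11 ⊕ 14 = 5.

P[1] = 14, P[2] = 2, P[3] = 5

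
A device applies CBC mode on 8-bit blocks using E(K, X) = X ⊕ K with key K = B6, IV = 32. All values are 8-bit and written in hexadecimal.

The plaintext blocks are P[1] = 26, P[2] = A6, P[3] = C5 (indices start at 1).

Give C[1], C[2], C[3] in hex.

CBC encryption: C_i = E(K, P_i ⊕ C_{i−1}), with C_{0} = IV.
C[1]: P[1] ⊕ 32 = 14; E(K, 14) = A2.
C[2]: P[2] ⊕ A2 = 04; E(K, 04) = B2.
C[3]: P[3] ⊕ B2 = 77; E(K, 77) = C1.

C[1] = A2, C[2] = B2, C[3] = C1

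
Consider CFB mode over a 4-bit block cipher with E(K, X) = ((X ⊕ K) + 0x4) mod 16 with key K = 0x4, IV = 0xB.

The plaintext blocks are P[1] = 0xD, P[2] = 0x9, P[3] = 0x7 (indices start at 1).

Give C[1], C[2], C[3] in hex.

CFB encryption: C_i = P_i ⊕ E(K, C_{i−1}), with C_{0} = IV.
C[1]: E(K, 0xB) = 0x3; 0xD ⊕ 0x3 = 0xE.
C[2]: E(K, 0xE) = 0xE; 0x9 ⊕ 0xE = 0x7.
C[3]: E(K, 0x7) = 0x7; 0x7 ⊕ 0x7 = 0x0.

C[1] = 0xE, C[2] = 0x7, C[3] = 0x0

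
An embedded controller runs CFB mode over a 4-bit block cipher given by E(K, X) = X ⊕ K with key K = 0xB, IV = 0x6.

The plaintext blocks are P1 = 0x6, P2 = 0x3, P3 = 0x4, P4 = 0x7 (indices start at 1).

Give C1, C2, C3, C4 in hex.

C1 = 0xB, C2 = 0x3, C3 = 0xC, C4 = 0x0

CFB encryption: C_i = P_i ⊕ E(K, C_{i−1}), with C_{0} = IV.
C1: E(K, 0x6) = 0xD; 0x6 ⊕ 0xD = 0xB.
C2: E(K, 0xB) = 0x0; 0x3 ⊕ 0x0 = 0x3.
C3: E(K, 0x3) = 0x8; 0x4 ⊕ 0x8 = 0xC.
C4: E(K, 0xC) = 0x7; 0x7 ⊕ 0x7 = 0x0.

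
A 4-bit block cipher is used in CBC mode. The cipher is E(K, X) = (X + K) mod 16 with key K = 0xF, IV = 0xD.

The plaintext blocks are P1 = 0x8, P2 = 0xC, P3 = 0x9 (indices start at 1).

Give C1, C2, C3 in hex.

CBC encryption: C_i = E(K, P_i ⊕ C_{i−1}), with C_{0} = IV.
C1: P1 ⊕ 0xD = 0x5; E(K, 0x5) = 0x4.
C2: P2 ⊕ 0x4 = 0x8; E(K, 0x8) = 0x7.
C3: P3 ⊕ 0x7 = 0xE; E(K, 0xE) = 0xD.

C1 = 0x4, C2 = 0x7, C3 = 0xD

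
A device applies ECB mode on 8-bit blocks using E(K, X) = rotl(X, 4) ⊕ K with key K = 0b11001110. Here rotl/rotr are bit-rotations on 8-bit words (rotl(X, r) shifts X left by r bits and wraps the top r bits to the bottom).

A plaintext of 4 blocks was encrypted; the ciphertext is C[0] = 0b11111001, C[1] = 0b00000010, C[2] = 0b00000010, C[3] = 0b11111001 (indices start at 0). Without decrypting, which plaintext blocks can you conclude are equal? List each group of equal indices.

ECB encrypts each block independently with the same key, so equal ciphertext blocks imply equal plaintext blocks.
C[0] = C[3] = 0b11111001, so P[0] = P[3].
C[1] = C[2] = 0b00000010, so P[1] = P[2].

P[0] = P[3]; P[1] = P[2]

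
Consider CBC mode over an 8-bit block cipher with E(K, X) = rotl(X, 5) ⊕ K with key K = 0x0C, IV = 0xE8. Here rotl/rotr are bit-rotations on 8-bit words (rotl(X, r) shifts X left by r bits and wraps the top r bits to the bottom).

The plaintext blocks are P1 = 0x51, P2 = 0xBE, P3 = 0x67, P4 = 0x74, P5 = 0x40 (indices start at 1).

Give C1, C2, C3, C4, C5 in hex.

CBC encryption: C_i = E(K, P_i ⊕ C_{i−1}), with C_{0} = IV.
C1: P1 ⊕ 0xE8 = 0xB9; E(K, 0xB9) = 0x3B.
C2: P2 ⊕ 0x3B = 0x85; E(K, 0x85) = 0xBC.
C3: P3 ⊕ 0xBC = 0xDB; E(K, 0xDB) = 0x77.
C4: P4 ⊕ 0x77 = 0x03; E(K, 0x03) = 0x6C.
C5: P5 ⊕ 0x6C = 0x2C; E(K, 0x2C) = 0x89.

C1 = 0x3B, C2 = 0xBC, C3 = 0x77, C4 = 0x6C, C5 = 0x89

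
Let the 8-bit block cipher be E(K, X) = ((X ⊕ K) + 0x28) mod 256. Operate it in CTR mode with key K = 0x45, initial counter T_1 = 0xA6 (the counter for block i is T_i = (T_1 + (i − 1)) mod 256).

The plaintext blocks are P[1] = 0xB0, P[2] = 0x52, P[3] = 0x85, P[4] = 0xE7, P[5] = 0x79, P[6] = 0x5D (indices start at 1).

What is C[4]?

C[4] = 0xF3

CTR encryption: S_i = E(K, T_i) where T_i is the counter for block i; C_i = P_i ⊕ S_i.
C[1]: T = 0xA6, S = E(K, T) = 0x0B; 0xB0 ⊕ 0x0B = 0xBB.
C[2]: T = 0xA7, S = E(K, T) = 0x0A; 0x52 ⊕ 0x0A = 0x58.
C[3]: T = 0xA8, S = E(K, T) = 0x15; 0x85 ⊕ 0x15 = 0x90.
C[4]: T = 0xA9, S = E(K, T) = 0x14; 0xE7 ⊕ 0x14 = 0xF3.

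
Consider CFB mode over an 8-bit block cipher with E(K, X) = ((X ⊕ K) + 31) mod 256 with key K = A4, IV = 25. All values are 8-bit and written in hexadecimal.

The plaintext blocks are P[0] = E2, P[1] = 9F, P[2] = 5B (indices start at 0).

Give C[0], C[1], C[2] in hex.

CFB encryption: C_i = P_i ⊕ E(K, C_{i−1}), with C_{−1} = IV.
C[0]: E(K, 25) = B2; E2 ⊕ B2 = 50.
C[1]: E(K, 50) = 25; 9F ⊕ 25 = BA.
C[2]: E(K, BA) = 4F; 5B ⊕ 4F = 14.

C[0] = 50, C[1] = BA, C[2] = 14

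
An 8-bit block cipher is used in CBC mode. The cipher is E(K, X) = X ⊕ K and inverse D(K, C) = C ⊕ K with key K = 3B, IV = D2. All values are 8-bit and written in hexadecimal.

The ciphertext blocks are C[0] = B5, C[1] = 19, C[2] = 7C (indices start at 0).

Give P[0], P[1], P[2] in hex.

CBC decryption: P_i = D(K, C_i) ⊕ C_{i−1}, with C_{−1} = IV.
P[0]: D(K, B5) = 8E; 8E ⊕ D2 = 5C.
P[1]: D(K, 19) = 22; 22 ⊕ B5 = 97.
P[2]: D(K, 7C) = 47; 47 ⊕ 19 = 5E.

P[0] = 5C, P[1] = 97, P[2] = 5E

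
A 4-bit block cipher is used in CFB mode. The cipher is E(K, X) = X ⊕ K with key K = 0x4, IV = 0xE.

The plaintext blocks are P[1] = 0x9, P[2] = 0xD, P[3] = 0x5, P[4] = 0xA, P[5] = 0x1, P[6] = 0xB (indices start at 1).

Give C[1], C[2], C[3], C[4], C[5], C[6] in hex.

CFB encryption: C_i = P_i ⊕ E(K, C_{i−1}), with C_{0} = IV.
C[1]: E(K, 0xE) = 0xA; 0x9 ⊕ 0xA = 0x3.
C[2]: E(K, 0x3) = 0x7; 0xD ⊕ 0x7 = 0xA.
C[3]: E(K, 0xA) = 0xE; 0x5 ⊕ 0xE = 0xB.
C[4]: E(K, 0xB) = 0xF; 0xA ⊕ 0xF = 0x5.
C[5]: E(K, 0x5) = 0x1; 0x1 ⊕ 0x1 = 0x0.
C[6]: E(K, 0x0) = 0x4; 0xB ⊕ 0x4 = 0xF.

C[1] = 0x3, C[2] = 0xA, C[3] = 0xB, C[4] = 0x5, C[5] = 0x0, C[6] = 0xF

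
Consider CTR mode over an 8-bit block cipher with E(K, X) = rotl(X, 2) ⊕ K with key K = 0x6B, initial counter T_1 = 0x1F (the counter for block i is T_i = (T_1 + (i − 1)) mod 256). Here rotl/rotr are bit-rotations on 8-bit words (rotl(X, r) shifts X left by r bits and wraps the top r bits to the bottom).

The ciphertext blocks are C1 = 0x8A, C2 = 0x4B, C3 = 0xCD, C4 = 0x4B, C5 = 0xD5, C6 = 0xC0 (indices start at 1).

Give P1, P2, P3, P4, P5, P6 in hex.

CTR decryption: S_i = E(K, T_i) where T_i is the counter for block i; P_i = C_i ⊕ S_i.
P1: T = 0x1F, S = E(K, T) = 0x17; 0x8A ⊕ 0x17 = 0x9D.
P2: T = 0x20, S = E(K, T) = 0xEB; 0x4B ⊕ 0xEB = 0xA0.
P3: T = 0x21, S = E(K, T) = 0xEF; 0xCD ⊕ 0xEF = 0x22.
P4: T = 0x22, S = E(K, T) = 0xE3; 0x4B ⊕ 0xE3 = 0xA8.
P5: T = 0x23, S = E(K, T) = 0xE7; 0xD5 ⊕ 0xE7 = 0x32.
P6: T = 0x24, S = E(K, T) = 0xFB; 0xC0 ⊕ 0xFB = 0x3B.

P1 = 0x9D, P2 = 0xA0, P3 = 0x22, P4 = 0xA8, P5 = 0x32, P6 = 0x3B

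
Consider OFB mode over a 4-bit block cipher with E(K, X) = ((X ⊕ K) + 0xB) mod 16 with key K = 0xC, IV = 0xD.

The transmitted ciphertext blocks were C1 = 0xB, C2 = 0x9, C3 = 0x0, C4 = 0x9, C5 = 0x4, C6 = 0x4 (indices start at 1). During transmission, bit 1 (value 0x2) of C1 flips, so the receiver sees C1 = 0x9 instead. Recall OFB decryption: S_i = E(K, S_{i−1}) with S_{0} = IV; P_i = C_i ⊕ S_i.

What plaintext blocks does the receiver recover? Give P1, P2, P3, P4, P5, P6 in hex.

P1 = 0x5, P2 = 0x2, P3 = 0x2, P4 = 0x0, P5 = 0x4, P6 = 0x3

Only C1 changed, to 0x9. In OFB, a change in C_i flips the same bit in P_i only; the keystream is unaffected. Decrypting the received ciphertext:
P1: S = E(K, 0xD) = 0xC; 0x9 ⊕ 0xC = 0x5.
P2: S = E(K, 0xC) = 0xB; 0x9 ⊕ 0xB = 0x2.
P3: S = E(K, 0xB) = 0x2; 0x0 ⊕ 0x2 = 0x2.
P4: S = E(K, 0x2) = 0x9; 0x9 ⊕ 0x9 = 0x0.
P5: S = E(K, 0x9) = 0x0; 0x4 ⊕ 0x0 = 0x4.
P6: S = E(K, 0x0) = 0x7; 0x4 ⊕ 0x7 = 0x3.
Blocks that differ from the original plaintext: P1.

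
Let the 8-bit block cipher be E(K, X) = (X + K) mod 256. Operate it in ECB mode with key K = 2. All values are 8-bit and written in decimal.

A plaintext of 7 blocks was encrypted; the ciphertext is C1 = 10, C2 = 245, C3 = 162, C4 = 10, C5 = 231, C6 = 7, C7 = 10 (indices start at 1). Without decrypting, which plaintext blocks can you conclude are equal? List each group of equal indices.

ECB encrypts each block independently with the same key, so equal ciphertext blocks imply equal plaintext blocks.
C1 = C4 = C7 = 10, so P1 = P4 = P7.

P1 = P4 = P7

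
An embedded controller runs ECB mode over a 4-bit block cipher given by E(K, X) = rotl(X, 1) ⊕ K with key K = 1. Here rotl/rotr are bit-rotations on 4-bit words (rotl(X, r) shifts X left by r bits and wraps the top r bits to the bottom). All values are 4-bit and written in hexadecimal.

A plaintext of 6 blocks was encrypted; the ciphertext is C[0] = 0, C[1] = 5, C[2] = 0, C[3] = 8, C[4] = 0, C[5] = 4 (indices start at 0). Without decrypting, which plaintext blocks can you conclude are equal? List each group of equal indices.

ECB encrypts each block independently with the same key, so equal ciphertext blocks imply equal plaintext blocks.
C[0] = C[2] = C[4] = 0, so P[0] = P[2] = P[4].

P[0] = P[2] = P[4]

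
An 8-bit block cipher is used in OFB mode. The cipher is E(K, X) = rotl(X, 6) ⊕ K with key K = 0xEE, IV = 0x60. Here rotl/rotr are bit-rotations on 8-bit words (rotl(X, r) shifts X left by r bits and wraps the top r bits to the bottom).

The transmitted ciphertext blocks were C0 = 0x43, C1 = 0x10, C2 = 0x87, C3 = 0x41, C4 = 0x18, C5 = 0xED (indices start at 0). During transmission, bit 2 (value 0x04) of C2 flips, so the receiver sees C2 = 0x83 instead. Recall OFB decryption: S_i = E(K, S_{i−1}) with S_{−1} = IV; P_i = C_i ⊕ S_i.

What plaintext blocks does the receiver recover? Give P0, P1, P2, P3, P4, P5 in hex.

Only C2 changed, to 0x83. In OFB, a change in C_i flips the same bit in P_i only; the keystream is unaffected. Decrypting the received ciphertext:
P0: S = E(K, 0x60) = 0xF6; 0x43 ⊕ 0xF6 = 0xB5.
P1: S = E(K, 0xF6) = 0x53; 0x10 ⊕ 0x53 = 0x43.
P2: S = E(K, 0x53) = 0x3A; 0x83 ⊕ 0x3A = 0xB9.
P3: S = E(K, 0x3A) = 0x60; 0x41 ⊕ 0x60 = 0x21.
P4: S = E(K, 0x60) = 0xF6; 0x18 ⊕ 0xF6 = 0xEE.
P5: S = E(K, 0xF6) = 0x53; 0xED ⊕ 0x53 = 0xBE.
Blocks that differ from the original plaintext: P2.

P0 = 0xB5, P1 = 0x43, P2 = 0xB9, P3 = 0x21, P4 = 0xEE, P5 = 0xBE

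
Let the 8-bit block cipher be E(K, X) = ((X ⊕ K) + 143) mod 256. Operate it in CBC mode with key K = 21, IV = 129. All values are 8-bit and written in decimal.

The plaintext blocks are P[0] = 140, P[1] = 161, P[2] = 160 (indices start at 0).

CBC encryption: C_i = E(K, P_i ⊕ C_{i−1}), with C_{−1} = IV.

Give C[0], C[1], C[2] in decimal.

C[0]: P[0] ⊕ 129 = 13; E(K, 13) = 167.
C[1]: P[1] ⊕ 167 = 6; E(K, 6) = 162.
C[2]: P[2] ⊕ 162 = 2; E(K, 2) = 166.

C[0] = 167, C[1] = 162, C[2] = 166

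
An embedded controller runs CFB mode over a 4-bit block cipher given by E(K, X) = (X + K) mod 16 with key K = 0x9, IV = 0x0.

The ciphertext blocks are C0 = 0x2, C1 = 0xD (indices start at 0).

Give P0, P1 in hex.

P0 = 0xB, P1 = 0x6

CFB decryption: P_i = C_i ⊕ E(K, C_{i−1}), with C_{−1} = IV.
P0: E(K, 0x0) = 0x9; 0x2 ⊕ 0x9 = 0xB.
P1: E(K, 0x2) = 0xB; 0xD ⊕ 0xB = 0x6.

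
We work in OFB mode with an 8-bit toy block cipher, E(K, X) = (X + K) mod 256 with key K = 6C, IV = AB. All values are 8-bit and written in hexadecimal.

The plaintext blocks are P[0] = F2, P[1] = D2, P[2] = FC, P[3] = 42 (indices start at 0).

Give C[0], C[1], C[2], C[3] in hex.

OFB encryption: S_i = E(K, S_{i−1}) with S_{−1} = IV; C_i = P_i ⊕ S_i.
C[0]: S = E(K, AB) = 17; F2 ⊕ 17 = E5.
C[1]: S = E(K, 17) = 83; D2 ⊕ 83 = 51.
C[2]: S = E(K, 83) = EF; FC ⊕ EF = 13.
C[3]: S = E(K, EF) = 5B; 42 ⊕ 5B = 19.

C[0] = E5, C[1] = 51, C[2] = 13, C[3] = 19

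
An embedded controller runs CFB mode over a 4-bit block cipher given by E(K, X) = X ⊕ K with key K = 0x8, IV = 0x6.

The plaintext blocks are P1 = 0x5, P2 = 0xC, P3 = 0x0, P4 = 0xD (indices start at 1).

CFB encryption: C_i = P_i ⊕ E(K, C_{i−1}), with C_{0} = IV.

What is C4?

C4 = 0x2

C1: E(K, 0x6) = 0xE; 0x5 ⊕ 0xE = 0xB.
C2: E(K, 0xB) = 0x3; 0xC ⊕ 0x3 = 0xF.
C3: E(K, 0xF) = 0x7; 0x0 ⊕ 0x7 = 0x7.
C4: E(K, 0x7) = 0xF; 0xD ⊕ 0xF = 0x2.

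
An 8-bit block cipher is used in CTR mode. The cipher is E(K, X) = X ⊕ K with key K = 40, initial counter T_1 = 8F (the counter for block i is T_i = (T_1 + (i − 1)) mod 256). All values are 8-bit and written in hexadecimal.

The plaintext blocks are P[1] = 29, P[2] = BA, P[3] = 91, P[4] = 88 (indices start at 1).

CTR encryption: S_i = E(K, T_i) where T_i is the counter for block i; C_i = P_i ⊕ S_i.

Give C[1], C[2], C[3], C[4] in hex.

C[1]: T = 8F, S = E(K, T) = CF; 29 ⊕ CF = E6.
C[2]: T = 90, S = E(K, T) = D0; BA ⊕ D0 = 6A.
C[3]: T = 91, S = E(K, T) = D1; 91 ⊕ D1 = 40.
C[4]: T = 92, S = E(K, T) = D2; 88 ⊕ D2 = 5A.

C[1] = E6, C[2] = 6A, C[3] = 40, C[4] = 5A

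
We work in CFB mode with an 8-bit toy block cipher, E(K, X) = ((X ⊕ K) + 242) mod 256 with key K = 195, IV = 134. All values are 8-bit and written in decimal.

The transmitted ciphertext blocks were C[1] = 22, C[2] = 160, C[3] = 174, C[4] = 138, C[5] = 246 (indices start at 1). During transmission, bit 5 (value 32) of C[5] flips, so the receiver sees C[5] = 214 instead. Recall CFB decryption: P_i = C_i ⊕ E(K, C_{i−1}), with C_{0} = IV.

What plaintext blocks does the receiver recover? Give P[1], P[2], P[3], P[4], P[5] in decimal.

Only C[5] changed, to 214. In CFB, a change in C_i flips the same bit in P_i and garbles P_{i+1}. Decrypting the received ciphertext:
P[1]: E(K, 134) = 55; 22 ⊕ 55 = 33.
P[2]: E(K, 22) = 199; 160 ⊕ 199 = 103.
P[3]: E(K, 160) = 85; 174 ⊕ 85 = 251.
P[4]: E(K, 174) = 95; 138 ⊕ 95 = 213.
P[5]: E(K, 138) = 59; 214 ⊕ 59 = 237.
Blocks that differ from the original plaintext: P[5].

P[1] = 33, P[2] = 103, P[3] = 251, P[4] = 213, P[5] = 237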